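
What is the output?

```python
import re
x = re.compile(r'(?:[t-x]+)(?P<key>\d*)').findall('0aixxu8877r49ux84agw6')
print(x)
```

['8877', '84', '6']

This matches one or more of a character in [t-x] (non-capturing group); then zero or more of a digit (captured as 'key').
Walking the string: at [3:10] match 'xxu8877', group 1 = '8877'; at [13:17] match 'ux84', group 1 = '84'; at [19:21] match 'w6', group 1 = '6'.
One capturing group, so `findall` returns just the captured substring from each match — 3 in all.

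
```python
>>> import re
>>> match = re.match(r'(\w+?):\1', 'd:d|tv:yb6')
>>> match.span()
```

(0, 3)

A backreference is literal: `\1` must see the identical characters the first group matched.
`match` is anchored at position 0; if the pattern doesn't fit there, it returns None.
The match spans [0:3] → 'd:d'.
Captured: group 1 = 'd'.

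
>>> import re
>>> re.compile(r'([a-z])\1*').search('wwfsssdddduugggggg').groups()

('w',)

`\1` has to match the exact text group 1 already captured.
`re.search` tries every starting position until one works.
The match spans [0:2] → 'ww'.
Captured: group 1 = 'w'.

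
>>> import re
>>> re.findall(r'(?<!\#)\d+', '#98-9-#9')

['8', '9']

`(?!…)`/`(?<!…)` only lets a position through if the neighbouring text does NOT match; no characters are consumed.
Walking the string: at [2:3] → '8'; at [4:5] → '9'.
Since nothing is captured, `findall` lists the 2 matched substrings directly.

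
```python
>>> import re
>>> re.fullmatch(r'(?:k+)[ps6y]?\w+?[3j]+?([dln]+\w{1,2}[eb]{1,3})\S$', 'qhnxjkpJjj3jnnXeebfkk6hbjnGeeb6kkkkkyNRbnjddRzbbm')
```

The pattern matches one or more of a literal 'k' (non-capturing group); then optionally one of [ps6y], then one or more of a word character (lazy), then one or more of one of [3j] (lazy); then one or more of one of [dln], then 1 to 2 of a word character, then 1 to 3 of one of [eb] (captured); then a non-whitespace character; then anchored at the end.
`re.fullmatch` is like wrapping the pattern in `^…$` (in single-line mode).
Here the string isn't matched end-to-end, so the call returns None.

None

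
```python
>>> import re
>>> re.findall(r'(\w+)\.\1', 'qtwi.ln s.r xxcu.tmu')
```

[]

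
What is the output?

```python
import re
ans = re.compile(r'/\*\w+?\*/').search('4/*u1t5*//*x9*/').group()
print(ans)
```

/*u1t5*/

`search` walks the string left to right and returns the first match it finds.
The match spans [1:9] → '/*u1t5*/'.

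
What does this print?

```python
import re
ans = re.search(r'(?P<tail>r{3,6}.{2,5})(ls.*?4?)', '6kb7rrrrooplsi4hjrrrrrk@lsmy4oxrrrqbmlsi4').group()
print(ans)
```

rrrroopls

The `?` after the quantifier makes it lazy — it takes as little as possible before letting the rest of the pattern try.
The match spans [4:13] → 'rrrroopls'.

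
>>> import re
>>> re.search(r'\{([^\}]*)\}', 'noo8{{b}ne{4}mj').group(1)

'{b'

The match spans [4:8] → '{{b}'.
Captured: group 1 = '{b'.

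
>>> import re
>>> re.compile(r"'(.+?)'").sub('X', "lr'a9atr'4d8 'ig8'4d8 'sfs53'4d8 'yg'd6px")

'lrX4d8 X4d8 X4d8 Xd6px'

Matches: at [2:9] → "'a9atr'"; at [13:18] → "'ig8'"; at [22:29] → "'sfs53'"; at [33:37] → "'yg'".
Each match is replaced by 'X'.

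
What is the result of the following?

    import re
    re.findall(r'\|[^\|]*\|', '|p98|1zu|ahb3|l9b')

['|p98|', '|ahb3|']

No capturing groups, so `findall` returns the 2 full match strings.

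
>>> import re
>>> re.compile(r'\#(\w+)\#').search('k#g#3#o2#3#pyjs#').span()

(1, 4)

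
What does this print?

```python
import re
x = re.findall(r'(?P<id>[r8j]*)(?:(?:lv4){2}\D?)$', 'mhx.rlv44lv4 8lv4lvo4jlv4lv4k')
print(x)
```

['j']

Because there's exactly one group, `findall` drops the full match and keeps group 1 from the one hit.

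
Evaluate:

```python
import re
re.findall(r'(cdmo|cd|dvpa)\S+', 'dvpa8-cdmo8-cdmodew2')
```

['dvpa']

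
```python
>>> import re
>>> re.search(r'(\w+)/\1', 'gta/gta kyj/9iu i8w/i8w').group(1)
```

The match spans [0:7] → 'gta/gta'.
Captured: group 1 = 'gta'.

'gta'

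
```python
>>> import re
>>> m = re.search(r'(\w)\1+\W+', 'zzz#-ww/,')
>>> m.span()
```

(0, 5)

`\1` is not a pattern — it's the concrete string captured by group 1, re-applied verbatim.
`search` walks the string left to right and returns the first match it finds.
The match spans [0:5] → 'zzz#-'.
Captured: group 1 = 'z'.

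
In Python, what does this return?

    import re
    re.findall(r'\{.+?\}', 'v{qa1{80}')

['{qa1{80}']

Matches: at [1:9] → '{qa1{80}'.
Since nothing is captured, `findall` lists the 1 matched substring directly.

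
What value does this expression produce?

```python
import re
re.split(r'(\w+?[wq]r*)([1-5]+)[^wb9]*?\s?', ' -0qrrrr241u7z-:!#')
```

Pattern: one or more of a word character (lazy), then one of [wq], then zero or more of a literal 'r' (captured); then one or more of a character in [1-5] (captured); then zero or more of any character except [wb9] (lazy), then optionally whitespace.
With a capturing group present, the delimiter's captured portion is kept in the result list.

[' -', '0qrrrr', '241', 'u7z-:!#']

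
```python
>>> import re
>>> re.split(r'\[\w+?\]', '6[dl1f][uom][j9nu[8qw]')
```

['6', '', '[j9nu', '']

Splitting on the pattern gives 4 pieces.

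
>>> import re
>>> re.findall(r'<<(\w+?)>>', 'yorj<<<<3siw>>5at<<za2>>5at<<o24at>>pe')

Because there's exactly one group, `findall` drops the full match and keeps group 1 from each hit.

['3siw', 'za2', 'o24at']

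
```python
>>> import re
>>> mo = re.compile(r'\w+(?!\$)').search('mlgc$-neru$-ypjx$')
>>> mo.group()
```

'mlg'

Because the assertion is negative and zero-width, positions next to the forbidden text are skipped.
The match spans [0:3] → 'mlg'.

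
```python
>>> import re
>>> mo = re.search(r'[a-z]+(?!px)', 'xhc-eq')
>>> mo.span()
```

(0, 3)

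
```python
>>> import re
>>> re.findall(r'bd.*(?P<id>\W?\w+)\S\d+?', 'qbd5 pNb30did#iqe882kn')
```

`findall` collects group 1 from the one match (1 total).

['8']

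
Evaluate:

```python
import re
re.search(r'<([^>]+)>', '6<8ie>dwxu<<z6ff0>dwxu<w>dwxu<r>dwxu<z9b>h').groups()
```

The match spans [1:6] → '<8ie>'.
Captured: group 1 = '8ie'.

('8ie',)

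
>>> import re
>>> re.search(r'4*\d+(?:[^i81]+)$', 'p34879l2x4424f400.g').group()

'34879l2x4424f400.g'

The match spans [1:19] → '34879l2x4424f400.g'.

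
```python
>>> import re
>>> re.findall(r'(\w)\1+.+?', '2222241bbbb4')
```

['2', 'b']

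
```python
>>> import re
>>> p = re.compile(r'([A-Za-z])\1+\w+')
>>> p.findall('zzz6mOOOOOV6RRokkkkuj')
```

['z']

`\1` is not a pattern — it's the concrete string captured by group 1, re-applied verbatim.
With a single group, `findall` returns only what that group captured — 1 item.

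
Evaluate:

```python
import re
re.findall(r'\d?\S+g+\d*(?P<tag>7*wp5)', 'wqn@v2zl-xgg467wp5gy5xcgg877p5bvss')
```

['wp5']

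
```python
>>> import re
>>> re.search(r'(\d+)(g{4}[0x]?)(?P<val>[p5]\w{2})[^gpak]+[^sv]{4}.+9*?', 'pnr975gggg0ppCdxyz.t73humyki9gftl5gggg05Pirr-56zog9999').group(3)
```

'ppC'

The match spans [3:54] → '975gggg0ppCdxyz.t73humyki9gftl5gggg05Pirr-56zog9999'.
Captured: group 1 = '975', group 2 = 'gggg0', group 3 = 'ppC'.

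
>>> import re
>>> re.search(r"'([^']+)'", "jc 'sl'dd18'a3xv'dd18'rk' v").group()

"'sl'"

Unlike `match`, `search` isn't anchored — it looks for the pattern anywhere in the string.
The match spans [3:7] → "'sl'".
Captured: group 1 = 'sl'.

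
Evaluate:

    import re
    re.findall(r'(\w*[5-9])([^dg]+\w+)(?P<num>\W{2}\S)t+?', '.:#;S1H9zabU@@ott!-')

[('S1H9', 'zabU', '@@o')]

The pattern matches zero or more of a word character, then a character in [5-9] (captured); then one or more of any character except [dg], then one or more of a word character (captured); then exactly 2 of a non-word character, then a non-whitespace character (captured as 'num'); then one or more of a literal 't' (lazy).
Matches: at [4:16] match 'S1H9zabU@@ot', groups = ('S1H9', 'zabU', '@@o').
With 3 capturing groups, `findall` returns a 3-tuple per match.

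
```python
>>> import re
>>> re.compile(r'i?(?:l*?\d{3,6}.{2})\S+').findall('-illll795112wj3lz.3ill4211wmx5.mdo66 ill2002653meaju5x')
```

['illll795112wj3lz.3ill4211wmx5.mdo66', 'ill2002653meaju5x']

Pattern: optionally a literal 'i'; then zero or more of the literal 'l' (lazy), then 3 to 6 of a digit, then exactly 2 of any character (non-capturing group); then one or more of a non-whitespace character.
Matches: at [1:36] → 'illll795112wj3lz.3ill4211wmx5.mdo66'; at [37:54] → 'ill2002653meaju5x'.
No capturing groups, so `findall` returns the 2 full match strings.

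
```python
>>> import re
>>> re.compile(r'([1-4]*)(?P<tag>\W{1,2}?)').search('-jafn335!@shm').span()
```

(0, 1)

This matches zero or more of a character in [1-4] (captured); then 1 to 2 of a non-word character (lazy) (captured as 'tag').
`re.search` tries every starting position until one works.
The match spans [0:1] → '-'.
Captured: group 1 = '', group 2 = '-'.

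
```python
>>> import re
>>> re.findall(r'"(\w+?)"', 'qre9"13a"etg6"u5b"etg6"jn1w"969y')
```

['13a', 'u5b', 'jn1w']

Scanning left to right: at [4:9] match '"13a"', group 1 = '13a'; at [13:18] match '"u5b"', group 1 = 'u5b'; at [22:28] match '"jn1w"', group 1 = 'jn1w'.
One capturing group, so `findall` returns just the captured substring from each match — 3 in all.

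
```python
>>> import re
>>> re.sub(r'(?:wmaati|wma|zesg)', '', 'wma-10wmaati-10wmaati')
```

'-10-10'

The regex engine tests alternatives in the order written; an earlier branch that matches wins even if a later one would match more.
Matches: at [0:3] → 'wma'; at [6:12] → 'wmaati'; at [15:21] → 'wmaati'.
`sub` substitutes '' at each match site.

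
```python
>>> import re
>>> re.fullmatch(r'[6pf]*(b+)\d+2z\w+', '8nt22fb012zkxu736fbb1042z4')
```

None

The pattern matches zero or more of one of [6pf]; then one or more of a literal 'b' (captured); then one or more of a digit, then the literal '2z', then one or more of a word character.
For `fullmatch`, every character of the input must be accounted for by the pattern.
Here the pattern can't cover the whole string, so the call returns None.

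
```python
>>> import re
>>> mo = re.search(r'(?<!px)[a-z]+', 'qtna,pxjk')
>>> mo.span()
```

(0, 4)

A negative assertion filters positions out without eating any characters.
Unlike `match`, `search` isn't anchored — it looks for the pattern anywhere in the string.
The match spans [0:4] → 'qtna'.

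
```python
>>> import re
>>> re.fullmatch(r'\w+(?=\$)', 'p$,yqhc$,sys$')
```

The positive lookaround only admits positions where the adjacent text matches; those characters stay outside the span.
`re.fullmatch` requires the pattern to consume the entire string.
Here there's no way to consume every character, so the call returns None.

None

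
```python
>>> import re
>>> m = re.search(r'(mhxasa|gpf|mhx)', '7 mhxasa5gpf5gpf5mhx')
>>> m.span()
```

`|` is ordered: at each position the engine commits to the first alternative that works.
`re.search` tries every starting position until one works.
The match spans [2:8] → 'mhxasa'.
Captured: group 1 = 'mhxasa'.

(2, 8)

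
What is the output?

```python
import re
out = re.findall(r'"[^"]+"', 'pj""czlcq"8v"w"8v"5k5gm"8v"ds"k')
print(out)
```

No capturing groups, so `findall` returns the 4 full match strings.

['"czlcq"', '"w"', '"5k5gm"', '"ds"']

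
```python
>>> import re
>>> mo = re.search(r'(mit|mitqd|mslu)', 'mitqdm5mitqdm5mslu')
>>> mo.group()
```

Alternation isn't longest-match — the leftmost alternative that fits at this position is chosen.
`search` walks the string left to right and returns the first match it finds.
The match spans [0:3] → 'mit'.
Captured: group 1 = 'mit'.

'mit'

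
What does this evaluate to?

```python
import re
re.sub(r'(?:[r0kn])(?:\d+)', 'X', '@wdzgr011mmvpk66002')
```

Pattern: one of [r0kn] (non-capturing group); then one or more of a digit (non-capturing group).
Matches: at [5:9] → 'r011'; at [13:19] → 'k66002'.
Each match is replaced by 'X'.

'@wdzgXmmvpX'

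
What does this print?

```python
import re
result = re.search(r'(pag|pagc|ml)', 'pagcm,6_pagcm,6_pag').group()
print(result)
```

Branches in `(...|...)` are attempted left-to-right; the first branch that allows the whole pattern to succeed is taken.
Unlike `match`, `search` isn't anchored — it looks for the pattern anywhere in the string.
The match spans [0:3] → 'pag'.
Captured: group 1 = 'pag'.

pag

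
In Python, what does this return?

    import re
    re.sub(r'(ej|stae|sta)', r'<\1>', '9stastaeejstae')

Alternation tries branches left to right and keeps the first one that lets the overall match succeed at that position.
Matches: at [1:4] → 'sta'; at [4:8] → 'stae'; at [8:10] → 'ej'; at [10:14] → 'stae'.
`\1` in the replacement pulls in group 1's text for each match.

'9<sta><stae><ej><stae>'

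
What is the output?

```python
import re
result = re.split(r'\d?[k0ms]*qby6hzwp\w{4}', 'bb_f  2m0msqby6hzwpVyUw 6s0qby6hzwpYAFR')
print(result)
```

Pattern: optionally a digit, then zero or more of one of [k0ms], then the literal 'qby'; then the literal '6h', then the literal 'zwp', then exactly 4 of a word character.
Splitting on the pattern gives 3 pieces.

['bb_f  ', ' ', '']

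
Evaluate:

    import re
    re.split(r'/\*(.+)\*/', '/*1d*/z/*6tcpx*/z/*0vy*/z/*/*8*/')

The group in the pattern means `split` returns the separators' captures alongside the pieces.

['', '1d*/z/*6tcpx*/z/*0vy*/z/*/*8', '']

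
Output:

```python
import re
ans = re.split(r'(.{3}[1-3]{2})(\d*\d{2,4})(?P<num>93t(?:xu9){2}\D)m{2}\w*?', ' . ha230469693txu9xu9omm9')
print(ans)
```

[' .', ' ha23', '04696', '93txu9xu9o', '9']

A `+?`/`*?`/`{m,n}?` starts at its minimum and grows only as far as needed for what follows to match.
The group in the pattern means `split` returns the separators' captures alongside the pieces.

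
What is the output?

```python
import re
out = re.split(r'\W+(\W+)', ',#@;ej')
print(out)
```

['', ';', 'ej']

Pattern: one or more of a non-word character; then one or more of a non-word character (captured).
Because the pattern has a capturing group, `split` also inserts each captured text between the pieces.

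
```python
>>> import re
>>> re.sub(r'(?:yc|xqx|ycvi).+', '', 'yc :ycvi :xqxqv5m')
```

Each match is replaced by ''.

''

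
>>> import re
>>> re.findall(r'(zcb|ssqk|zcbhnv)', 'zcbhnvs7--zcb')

['zcb', 'zcb']

Alternation tries branches left to right and keeps the first one that lets the overall match succeed at that position.
Scanning left to right: at [0:3] match 'zcb', group 1 = 'zcb'; at [10:13] match 'zcb', group 1 = 'zcb'.
With a single group, `findall` returns only what that group captured — 2 items.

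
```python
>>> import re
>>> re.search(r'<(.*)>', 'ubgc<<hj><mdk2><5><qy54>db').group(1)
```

'<hj><mdk2><5><qy54'

`re.search` scans for the first position where the pattern succeeds.
The match spans [4:24] → '<<hj><mdk2><5><qy54>'.
Captured: group 1 = '<hj><mdk2><5><qy54'.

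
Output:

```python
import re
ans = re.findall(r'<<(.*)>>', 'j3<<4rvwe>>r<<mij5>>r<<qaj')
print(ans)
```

['4rvwe>>r<<mij5']

Matches: at [2:20] match '<<4rvwe>>r<<mij5>>', group 1 = '4rvwe>>r<<mij5'.
One capturing group, so `findall` returns just the captured substring from the one match — 1 in all.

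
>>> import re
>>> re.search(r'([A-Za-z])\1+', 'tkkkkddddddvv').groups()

`\1` has to match the exact text group 1 already captured.
`re.search` tries every starting position until one works.
The match spans [1:5] → 'kkkk'.
Captured: group 1 = 'k'.

('k',)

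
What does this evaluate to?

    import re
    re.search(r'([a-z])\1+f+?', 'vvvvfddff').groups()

('v',)

The match spans [0:5] → 'vvvvf'.
Captured: group 1 = 'v'.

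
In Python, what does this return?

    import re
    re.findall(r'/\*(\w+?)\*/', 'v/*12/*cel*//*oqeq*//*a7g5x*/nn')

['cel', 'oqeq', 'a7g5x']

Matches: at [5:12] match '/*cel*/', group 1 = 'cel'; at [12:20] match '/*oqeq*/', group 1 = 'oqeq'; at [20:29] match '/*a7g5x*/', group 1 = 'a7g5x'.
`findall` collects group 1 from each match (3 total).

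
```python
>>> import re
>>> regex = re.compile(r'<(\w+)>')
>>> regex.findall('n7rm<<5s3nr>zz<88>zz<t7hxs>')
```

Walking the string: at [5:12] match '<5s3nr>', group 1 = '5s3nr'; at [14:18] match '<88>', group 1 = '88'; at [20:27] match '<t7hxs>', group 1 = 't7hxs'.
One capturing group, so `findall` returns just the captured substring from each match — 3 in all.

['5s3nr', '88', 't7hxs']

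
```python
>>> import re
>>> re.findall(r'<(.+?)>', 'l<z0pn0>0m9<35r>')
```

['z0pn0', '35r']

Walking the string: at [1:8] match '<z0pn0>', group 1 = 'z0pn0'; at [11:16] match '<35r>', group 1 = '35r'.
With a single group, `findall` returns only what that group captured — 2 items.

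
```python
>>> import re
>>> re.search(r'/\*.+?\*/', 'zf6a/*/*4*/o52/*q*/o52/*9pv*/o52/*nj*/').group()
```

Lazy quantifiers expand one character at a time until the remainder of the pattern can match.
`search` walks the string left to right and returns the first match it finds.
The match spans [4:11] → '/*/*4*/'.

'/*/*4*/'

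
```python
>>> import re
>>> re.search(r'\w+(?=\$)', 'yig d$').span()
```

(4, 5)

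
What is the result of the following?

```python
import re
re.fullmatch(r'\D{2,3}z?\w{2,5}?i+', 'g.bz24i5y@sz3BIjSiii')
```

None

This matches 2 to 3 of a non-digit; then optionally the literal 'z', then 2 to 5 of a word character (lazy), then one or more of the literal 'i'.
`fullmatch` succeeds only if the pattern covers the string from start to end.
Here the string isn't matched end-to-end, so the call returns None.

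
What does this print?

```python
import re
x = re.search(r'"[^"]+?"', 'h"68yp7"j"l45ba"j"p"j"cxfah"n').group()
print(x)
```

"68yp7"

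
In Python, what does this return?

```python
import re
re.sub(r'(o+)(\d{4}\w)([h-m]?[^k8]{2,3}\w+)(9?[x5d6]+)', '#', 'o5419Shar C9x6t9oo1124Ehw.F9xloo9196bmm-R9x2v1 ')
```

The pattern matches one or more of a literal 'o' (captured); then exactly 4 of a digit, then a word character (captured); then optionally a character in [h-m], then 2 to 3 of any character except [k8], then one or more of a word character (captured); then optionally the literal '9', then one or more of one of [x5d6] (captured).
Matches: at [0:14] → 'o5419Shar C9x6'; at [16:36] → 'oo1124Ehw.F9xloo9196'.
Each match is replaced by '#'.

'#t9#bmm-R9x2v1 '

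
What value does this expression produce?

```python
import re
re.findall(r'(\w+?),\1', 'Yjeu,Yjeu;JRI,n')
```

After group 1 captures some text, `\1` only succeeds where that same text appears again.
Scanning left to right: at [0:9] match 'Yjeu,Yjeu', group 1 = 'Yjeu'.
`findall` collects group 1 from the one match (1 total).

['Yjeu']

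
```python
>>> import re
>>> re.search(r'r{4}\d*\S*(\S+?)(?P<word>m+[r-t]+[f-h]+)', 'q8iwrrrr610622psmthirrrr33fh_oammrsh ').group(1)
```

'm'

The match spans [4:36] → 'rrrr610622psmthirrrr33fh_oammrsh'.
Captured: group 1 = 'm', group 2 = 'mrsh'.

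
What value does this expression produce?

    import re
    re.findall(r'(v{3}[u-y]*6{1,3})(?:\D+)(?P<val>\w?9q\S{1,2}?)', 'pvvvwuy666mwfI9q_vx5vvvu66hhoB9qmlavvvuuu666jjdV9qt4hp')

A non-greedy quantifier consumes as few characters as it can — just enough that the remainder of the pattern still matches from where it stops; whatever follows it matches normally.
2 groups means each result is a tuple of 2 captured strings — 3 here.

[('vvvwuy666', '9q_'), ('vvvu66', '9qm'), ('vvvuuu666', '9qt')]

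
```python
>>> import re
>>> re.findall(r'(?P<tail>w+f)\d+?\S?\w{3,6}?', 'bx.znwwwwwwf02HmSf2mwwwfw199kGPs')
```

This matches one or more of a literal 'w', then a literal 'f' (captured as 'tail'); then one or more of a digit (lazy), then optionally a non-whitespace character, then 3 to 6 of a word character (lazy).
With a single group, `findall` returns only what that group captured — 1 item.

['wwwwwwf']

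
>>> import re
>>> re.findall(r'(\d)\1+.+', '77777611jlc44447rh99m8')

['7']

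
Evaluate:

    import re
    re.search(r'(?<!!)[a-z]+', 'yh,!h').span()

The negative lookaround is zero-width — it rules out positions where the adjacent text would match, without consuming anything.
The match spans [0:2] → 'yh'.

(0, 2)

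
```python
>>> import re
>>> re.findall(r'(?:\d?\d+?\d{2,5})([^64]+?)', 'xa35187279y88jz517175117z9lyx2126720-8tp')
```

['9', '1', '-']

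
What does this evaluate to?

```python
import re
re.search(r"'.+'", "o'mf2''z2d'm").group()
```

The match spans [1:11] → "'mf2''z2d'".

"'mf2''z2d'"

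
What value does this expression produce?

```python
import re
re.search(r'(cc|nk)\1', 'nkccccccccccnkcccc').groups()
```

('cc',)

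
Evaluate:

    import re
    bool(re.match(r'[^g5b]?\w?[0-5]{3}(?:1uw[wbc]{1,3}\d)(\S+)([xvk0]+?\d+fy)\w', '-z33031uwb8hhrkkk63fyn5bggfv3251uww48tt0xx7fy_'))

False

`match` is anchored at position 0; if the pattern doesn't fit there, it returns None.
Here the pattern fails at index 0, so the call returns None, and `bool(None)` is False.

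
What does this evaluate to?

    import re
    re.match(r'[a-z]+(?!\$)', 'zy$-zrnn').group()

'z'

The negative lookaround is zero-width — it rules out positions where the adjacent text would match, without consuming anything.
`match` is anchored at position 0; if the pattern doesn't fit there, it returns None.
The match spans [0:1] → 'z'.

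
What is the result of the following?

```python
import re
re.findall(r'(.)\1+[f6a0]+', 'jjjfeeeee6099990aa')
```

The backreference `\1` re-matches whatever the first group consumed, character for character.
Scanning left to right: at [0:4] match 'jjjf', group 1 = 'j'; at [4:11] match 'eeeee60', group 1 = 'e'; at [11:18] match '99990aa', group 1 = '9'.
One capturing group, so `findall` returns just the captured substring from each match — 3 in all.

['j', 'e', '9']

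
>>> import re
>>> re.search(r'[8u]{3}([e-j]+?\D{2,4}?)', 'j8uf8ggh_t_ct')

None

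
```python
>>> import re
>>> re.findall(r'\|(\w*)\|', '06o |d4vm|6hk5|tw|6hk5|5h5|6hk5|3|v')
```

Matches: at [4:10] match '|d4vm|', group 1 = 'd4vm'; at [14:18] match '|tw|', group 1 = 'tw'; at [22:27] match '|5h5|', group 1 = '5h5'; at [31:34] match '|3|', group 1 = '3'.
With a single group, `findall` returns only what that group captured — 4 items.

['d4vm', 'tw', '5h5', '3']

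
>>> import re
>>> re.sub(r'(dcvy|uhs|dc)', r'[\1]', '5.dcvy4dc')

'5.[dcvy]4[dc]'

Alternation tries branches left to right and keeps the first one that lets the overall match succeed at that position.
The replacement refers to a captured group, so each match is rewritten using its own captured text.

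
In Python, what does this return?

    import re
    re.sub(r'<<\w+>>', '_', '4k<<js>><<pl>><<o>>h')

'4k___h'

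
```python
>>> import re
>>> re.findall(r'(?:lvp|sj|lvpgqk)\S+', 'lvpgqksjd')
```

Matches: at [0:9] → 'lvpgqksjd'.
No capturing groups, so `findall` returns the 1 full match string.

['lvpgqksjd']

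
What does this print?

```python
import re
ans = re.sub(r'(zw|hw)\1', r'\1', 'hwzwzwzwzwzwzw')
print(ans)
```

hwzwzwzw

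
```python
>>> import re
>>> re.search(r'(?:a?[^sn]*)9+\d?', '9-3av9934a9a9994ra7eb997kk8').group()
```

The match spans [0:24] → '9-3av9934a9a9994ra7eb997'.

'9-3av9934a9a9994ra7eb997'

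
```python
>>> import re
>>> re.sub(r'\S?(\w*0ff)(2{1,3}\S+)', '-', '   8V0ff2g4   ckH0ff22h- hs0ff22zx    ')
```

The pattern matches optionally a non-whitespace character; then zero or more of a word character, then the literal '0ff' (captured); then 1 to 3 of a literal '2', then one or more of a non-whitespace character (captured).
Matches: at [3:11] → '8V0ff2g4'; at [14:24] → 'ckH0ff22h-'; at [25:34] → 'hs0ff22zx'.
Each match is replaced by '-'.

'   -   - -    '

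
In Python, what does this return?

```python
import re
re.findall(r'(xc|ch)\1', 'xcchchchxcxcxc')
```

['ch', 'xc']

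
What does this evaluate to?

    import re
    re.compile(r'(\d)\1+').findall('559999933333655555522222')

['5', '9', '3', '5', '2']

After group 1 captures some text, `\1` only succeeds where that same text appears again.
Matches: at [0:2] match '55', group 1 = '5'; at [2:7] match '99999', group 1 = '9'; at [7:12] match '33333', group 1 = '3'; at [13:19] match '555555', group 1 = '5'; at [19:24] match '22222', group 1 = '2'.
Because there's exactly one group, `findall` drops the full match and keeps group 1 from each hit.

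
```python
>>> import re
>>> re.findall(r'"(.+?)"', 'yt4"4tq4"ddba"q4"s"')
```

A `+?`/`*?`/`{m,n}?` starts at its minimum and grows only as far as needed for what follows to match.
Because there's exactly one group, `findall` drops the full match and keeps group 1 from each hit.

['4tq4', 'q4']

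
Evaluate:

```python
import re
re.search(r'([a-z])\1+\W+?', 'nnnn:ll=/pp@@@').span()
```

(0, 5)

A backreference is literal: `\1` must see the identical characters the first group matched.
`re.search` scans for the first position where the pattern succeeds.
The match spans [0:5] → 'nnnn:'.
Captured: group 1 = 'n'.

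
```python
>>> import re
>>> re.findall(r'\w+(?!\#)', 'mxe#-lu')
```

['mx', 'lu']

`(?!…)`/`(?<!…)` only lets a position through if the neighbouring text does NOT match; no characters are consumed.
Scanning left to right: at [0:2] → 'mx'; at [5:7] → 'lu'.
`findall` yields the raw match text (2 of them) because the pattern has no groups.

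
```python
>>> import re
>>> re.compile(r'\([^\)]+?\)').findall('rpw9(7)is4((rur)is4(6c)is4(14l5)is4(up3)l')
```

['(7)', '((rur)', '(6c)', '(14l5)', '(up3)']

No capturing groups, so `findall` returns the 5 full match strings.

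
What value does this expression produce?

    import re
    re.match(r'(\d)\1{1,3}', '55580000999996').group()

'555'

`\1` is not a pattern — it's the concrete string captured by group 1, re-applied verbatim.
With `match`, the pattern is implicitly anchored at the beginning.
The match spans [0:3] → '555'.
Captured: group 1 = '5'.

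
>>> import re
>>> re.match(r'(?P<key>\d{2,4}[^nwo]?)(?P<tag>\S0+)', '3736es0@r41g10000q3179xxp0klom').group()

With `match`, the pattern is implicitly anchored at the beginning.
The match spans [0:7] → '3736es0'.

'3736es0'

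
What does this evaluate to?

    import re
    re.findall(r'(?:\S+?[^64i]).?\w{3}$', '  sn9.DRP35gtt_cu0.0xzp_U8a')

['sn9.DRP35gtt_cu0.0xzp_U8a']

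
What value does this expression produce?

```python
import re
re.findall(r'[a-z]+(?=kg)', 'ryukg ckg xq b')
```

['ryu', 'c']

The lookaround is zero-width — it requires the adjacent text to match without consuming it, so the asserted text isn't part of the match.
Matches: at [0:3] → 'ryu'; at [6:7] → 'c'.
No capturing groups, so `findall` returns the 2 full match strings.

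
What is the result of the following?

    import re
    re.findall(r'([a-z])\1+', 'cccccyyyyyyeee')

After group 1 captures some text, `\1` only succeeds where that same text appears again.
One capturing group, so `findall` returns just the captured substring from each match — 3 in all.

['c', 'y', 'e']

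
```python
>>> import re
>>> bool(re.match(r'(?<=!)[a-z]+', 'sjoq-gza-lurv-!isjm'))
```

`match` is anchored at position 0; if the pattern doesn't fit there, it returns None.
Here position 0 doesn't satisfy it, so the call returns None, and `bool(None)` is False.

False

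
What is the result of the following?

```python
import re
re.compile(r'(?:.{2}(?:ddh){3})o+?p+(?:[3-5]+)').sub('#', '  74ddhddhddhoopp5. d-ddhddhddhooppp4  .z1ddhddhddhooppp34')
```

'  #. #  .#'

The pattern matches exactly 2 of any character, then the literal 'ddh' repeated 3 times (non-capturing group); then one or more of a literal 'o' (lazy), then one or more of a literal 'p'; then one or more of a character in [3-5] (non-capturing group).
Matches: at [2:18] → '74ddhddhddhoopp5'; at [20:37] → 'd-ddhddhddhooppp4'; at [40:58] → 'z1ddhddhddhooppp34'.
Each match is replaced by '#'.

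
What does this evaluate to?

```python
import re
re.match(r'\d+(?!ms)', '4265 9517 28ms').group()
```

`(?!…)`/`(?<!…)` only lets a position through if the neighbouring text does NOT match; no characters are consumed.
`re.match` won't scan ahead — the pattern has to work from the very first character.
The match spans [0:4] → '4265'.

'4265'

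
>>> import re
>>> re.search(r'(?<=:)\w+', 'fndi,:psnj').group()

Lookahead/lookbehind check context without consuming it, so the matched span excludes the asserted characters.
`re.search` scans for the first position where the pattern succeeds.
The match spans [6:10] → 'psnj'.

'psnj'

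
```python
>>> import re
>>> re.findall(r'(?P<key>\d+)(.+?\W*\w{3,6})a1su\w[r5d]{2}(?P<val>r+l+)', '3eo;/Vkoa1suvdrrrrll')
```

[('3', 'eo;/Vko', 'rrrll')]

The pattern matches one or more of a digit (captured as 'key'); then one or more of any character (lazy), then zero or more of a non-word character, then 3 to 6 of a word character (captured); then the literal 'a1', then the literal 'su'; then a word character, then exactly 2 of one of [r5d]; then one or more of a literal 'r', then one or more of the literal 'l' (captured as 'val').
Scanning left to right: at [0:20] match '3eo;/Vkoa1suvdrrrrll', groups = ('3', 'eo;/Vko', 'rrrll').
With 3 capturing groups, `findall` returns a 3-tuple per match.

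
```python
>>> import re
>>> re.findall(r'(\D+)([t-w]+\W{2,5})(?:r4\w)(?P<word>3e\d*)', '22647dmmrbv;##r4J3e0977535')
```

[('dmmrb', 'v;##', '3e0977535')]

This matches one or more of a non-digit (captured); then one or more of a character in [t-w], then 2 to 5 of a non-word character (captured); then the literal 'r4', then a word character (non-capturing group); then the literal '3e', then zero or more of a digit (captured as 'word').
Walking the string: at [5:26] match 'dmmrbv;##r4J3e0977535', groups = ('dmmrb', 'v;##', '3e0977535').
With 3 capturing groups, `findall` returns a 3-tuple per match.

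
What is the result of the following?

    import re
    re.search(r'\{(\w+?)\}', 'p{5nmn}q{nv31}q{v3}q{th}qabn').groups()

`re.search` scans for the first position where the pattern succeeds.
The match spans [1:7] → '{5nmn}'.
Captured: group 1 = '5nmn'.

('5nmn',)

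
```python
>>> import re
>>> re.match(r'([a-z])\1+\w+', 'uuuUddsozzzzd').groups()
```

`\1` is not a pattern — it's the concrete string captured by group 1, re-applied verbatim.
`re.match` won't scan ahead — the pattern has to work from the very first character.
The match spans [0:13] → 'uuuUddsozzzzd'.
Captured: group 1 = 'u'.

('u',)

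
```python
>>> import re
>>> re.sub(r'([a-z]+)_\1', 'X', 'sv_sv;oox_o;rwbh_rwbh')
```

`\1` is not a pattern — it's the concrete string captured by group 1, re-applied verbatim.
Matches: at [0:5] → 'sv_sv'; at [12:21] → 'rwbh_rwbh'.
Every occurrence is swapped for 'X'.

'X;oox_o;X'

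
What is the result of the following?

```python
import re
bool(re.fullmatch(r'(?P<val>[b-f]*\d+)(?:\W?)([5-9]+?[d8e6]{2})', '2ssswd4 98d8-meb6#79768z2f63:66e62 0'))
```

Pattern: zero or more of a character in [b-f], then one or more of a digit (captured as 'val'); then optionally a non-word character (non-capturing group); then one or more of a character in [5-9] (lazy), then exactly 2 of one of [d8e6] (captured).
`re.fullmatch` is like wrapping the pattern in `^…$` (in single-line mode).
Here the string isn't matched end-to-end, so the call returns None, and `bool(None)` is False.

False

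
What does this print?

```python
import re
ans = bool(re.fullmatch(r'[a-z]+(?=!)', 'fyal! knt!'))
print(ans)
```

Lookahead/lookbehind check context without consuming it, so the matched span excludes the asserted characters.
`re.fullmatch` is like wrapping the pattern in `^…$` (in single-line mode).
Here the string isn't matched end-to-end, so the call returns None, and `bool(None)` is False.

False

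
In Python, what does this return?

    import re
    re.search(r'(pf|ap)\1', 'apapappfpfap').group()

After group 1 captures some text, `\1` only succeeds where that same text appears again.
The match spans [0:4] → 'apap'.

'apap'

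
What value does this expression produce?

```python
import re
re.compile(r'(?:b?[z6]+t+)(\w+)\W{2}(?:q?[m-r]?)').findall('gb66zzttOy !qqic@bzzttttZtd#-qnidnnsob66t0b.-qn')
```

['Oy', 'Ztd', '0b']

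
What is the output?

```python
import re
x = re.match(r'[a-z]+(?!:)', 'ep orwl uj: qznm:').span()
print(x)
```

A negative assertion filters positions out without eating any characters.
`match` is anchored at position 0; if the pattern doesn't fit there, it returns None.
The match spans [0:2] → 'ep'.

(0, 2)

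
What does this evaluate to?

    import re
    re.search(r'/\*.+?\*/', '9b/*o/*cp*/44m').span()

The match spans [2:11] → '/*o/*cp*/'.

(2, 11)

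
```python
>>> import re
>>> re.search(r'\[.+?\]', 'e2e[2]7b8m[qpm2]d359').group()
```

'[2]'

The `?` after the quantifier makes it lazy — it takes as little as possible before letting the rest of the pattern try.
`re.search` tries every starting position until one works.
The match spans [3:6] → '[2]'.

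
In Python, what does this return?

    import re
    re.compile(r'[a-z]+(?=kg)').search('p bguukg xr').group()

The `(?=…)`/`(?<=…)` assertion just peeks at neighbouring text; it doesn't advance the match position.
The match spans [2:6] → 'bguu'.

'bguu'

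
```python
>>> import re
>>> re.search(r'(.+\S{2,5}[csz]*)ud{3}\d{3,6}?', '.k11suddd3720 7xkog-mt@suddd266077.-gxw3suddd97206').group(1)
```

Pattern: one or more of any character, then 2 to 5 of a non-whitespace character, then zero or more of one of [csz] (captured); then a literal 'u', then exactly 3 of the literal 'd', then 3 to 6 of a digit (lazy).
Because the quantifier is non-greedy, it stops expanding at the earliest point where the rest of the pattern can succeed.
`re.search` scans for the first position where the pattern succeeds.
The match spans [0:48] → '.k11suddd3720 7xkog-mt@suddd266077.-gxw3suddd972'.
Captured: group 1 = '.k11suddd3720 7xkog-mt@suddd266077.-gxw3s'.

'.k11suddd3720 7xkog-mt@suddd266077.-gxw3s'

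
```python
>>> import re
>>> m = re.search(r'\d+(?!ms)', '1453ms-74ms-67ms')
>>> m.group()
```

'145'

A negative assertion filters positions out without eating any characters.
The match spans [0:3] → '145'.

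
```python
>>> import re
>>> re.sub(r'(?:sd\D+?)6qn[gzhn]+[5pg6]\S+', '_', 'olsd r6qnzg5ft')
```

'ol_'

This matches the literal 'sd', then one or more of a non-digit (lazy) (non-capturing group); then the literal '6qn', then one or more of one of [gzhn]; then one of [5pg6], then one or more of a non-whitespace character.
Each match is replaced by '_'.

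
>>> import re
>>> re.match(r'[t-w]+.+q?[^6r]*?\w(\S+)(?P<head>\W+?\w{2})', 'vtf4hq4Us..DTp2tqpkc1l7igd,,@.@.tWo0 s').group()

'vtf4hq4Us..DTp2tqpkc1l7igd,,@.@.tW'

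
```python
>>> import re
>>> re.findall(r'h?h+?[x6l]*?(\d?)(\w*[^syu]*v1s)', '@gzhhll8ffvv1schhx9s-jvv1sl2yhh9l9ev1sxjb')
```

[('', 'll8ffvv1schhx9s-jvv1s'), ('9', 'l9ev1s')]

The pattern matches optionally a literal 'h', then one or more of a literal 'h' (lazy), then zero or more of one of [x6l] (lazy); then optionally a digit (captured); then zero or more of a word character, then zero or more of any character except [syu], then the literal 'v1s' (captured).
With the lazy modifier that quantifier settles for the fewest repetitions that let the rest of the pattern succeed (the atoms after it are unaffected and can still be greedy).
Matches: at [3:26] match 'hhll8ffvv1schhx9s-jvv1s', groups = ('', 'll8ffvv1schhx9s-jvv1s'); at [29:38] match 'hh9l9ev1s', groups = ('9', 'l9ev1s').
2 groups means each result is a tuple of 2 captured strings — 2 here.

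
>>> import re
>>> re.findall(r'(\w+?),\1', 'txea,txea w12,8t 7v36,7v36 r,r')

A backreference is literal: `\1` must see the identical characters the first group matched.
`findall` collects group 1 from each match (3 total).

['txea', '7v36', 'r']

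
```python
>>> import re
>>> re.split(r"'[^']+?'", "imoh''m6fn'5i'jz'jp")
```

Matches to split on: at [5:11] → "'m6fn'"; at [13:17] → "'jz'".
The string is cut at each match, leaving 3 pieces.

["imoh'", '5i', 'jp']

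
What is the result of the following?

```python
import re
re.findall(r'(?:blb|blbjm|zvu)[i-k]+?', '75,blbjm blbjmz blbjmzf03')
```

['blbj', 'blbj', 'blbj']

With no groups in the pattern, `findall` gives back each whole match — 3 here.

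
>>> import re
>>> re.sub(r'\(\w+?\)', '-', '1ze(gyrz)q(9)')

'1ze-q-'

`sub` substitutes '-' at each match site.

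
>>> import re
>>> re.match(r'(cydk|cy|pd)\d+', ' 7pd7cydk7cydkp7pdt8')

None

With `match`, the pattern is implicitly anchored at the beginning.
Here the string doesn't start with a match, so the call returns None.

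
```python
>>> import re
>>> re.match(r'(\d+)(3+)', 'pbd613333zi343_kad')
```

Pattern: one or more of a digit (captured); then one or more of a literal '3' (captured).
`re.match` won't scan ahead — the pattern has to work from the very first character.
Here the string doesn't start with a match, so the call returns None.

None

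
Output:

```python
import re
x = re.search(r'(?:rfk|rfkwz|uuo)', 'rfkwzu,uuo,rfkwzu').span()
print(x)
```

(0, 3)

`|` is ordered: at each position the engine commits to the first alternative that works.
`search` walks the string left to right and returns the first match it finds.
The match spans [0:3] → 'rfk'.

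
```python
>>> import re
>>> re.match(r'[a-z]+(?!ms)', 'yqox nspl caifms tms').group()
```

'yqox'

The negative lookaround is zero-width — it rules out positions where the adjacent text would match, without consuming anything.
`re.match` won't scan ahead — the pattern has to work from the very first character.
The match spans [0:4] → 'yqox'.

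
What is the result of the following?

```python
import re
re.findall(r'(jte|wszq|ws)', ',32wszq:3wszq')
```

['wszq', 'wszq']

`|` is ordered: at each position the engine commits to the first alternative that works.
Matches: at [3:7] match 'wszq', group 1 = 'wszq'; at [9:13] match 'wszq', group 1 = 'wszq'.
One capturing group, so `findall` returns just the captured substring from each match — 2 in all.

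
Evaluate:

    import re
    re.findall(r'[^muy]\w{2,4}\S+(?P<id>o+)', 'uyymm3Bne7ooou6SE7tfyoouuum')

One capturing group, so `findall` returns just the captured substring from the one match — 1 in all.

['o']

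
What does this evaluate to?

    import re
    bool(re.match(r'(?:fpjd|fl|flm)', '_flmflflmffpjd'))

False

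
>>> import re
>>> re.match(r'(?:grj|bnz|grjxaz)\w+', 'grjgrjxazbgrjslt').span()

(0, 16)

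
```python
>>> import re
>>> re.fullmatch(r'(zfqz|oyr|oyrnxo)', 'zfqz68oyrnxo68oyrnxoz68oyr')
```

None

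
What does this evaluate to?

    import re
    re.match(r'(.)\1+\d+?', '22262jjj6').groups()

The backreference `\1` re-matches whatever the first group consumed, character for character.
`match` is anchored at position 0; if the pattern doesn't fit there, it returns None.
The match spans [0:4] → '2226'.
Captured: group 1 = '2'.

('2',)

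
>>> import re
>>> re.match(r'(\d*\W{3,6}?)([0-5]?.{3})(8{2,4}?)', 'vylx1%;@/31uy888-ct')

`match` is anchored at position 0; if the pattern doesn't fit there, it returns None.
Here the string doesn't start with a match, so the call returns None.

None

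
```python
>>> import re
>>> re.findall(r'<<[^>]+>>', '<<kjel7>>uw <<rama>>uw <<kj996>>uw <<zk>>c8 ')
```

['<<kjel7>>', '<<rama>>', '<<kj996>>', '<<zk>>']

Since nothing is captured, `findall` lists the 4 matched substrings directly.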